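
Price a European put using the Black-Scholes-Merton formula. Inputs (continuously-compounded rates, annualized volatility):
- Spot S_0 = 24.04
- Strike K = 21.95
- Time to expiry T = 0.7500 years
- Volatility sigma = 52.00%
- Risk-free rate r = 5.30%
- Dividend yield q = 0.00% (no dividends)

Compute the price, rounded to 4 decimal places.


d1 = (ln(S/K) + (r - q + 0.5*sigma^2) * T) / (sigma * sqrt(T)) = 0.51540052
d2 = d1 - sigma * sqrt(T) = 0.06506731
exp(-rT) = 0.96102967; exp(-qT) = 1.00000000
P = K * exp(-rT) * N(-d2) - S_0 * exp(-qT) * N(-d1)
N(-d1) = 0.30313658; N(-d2) = 0.47406020
P = 21.9500 * 0.96102967 * 0.47406020 - 24.0400 * 1.00000000 * 0.30313658 = 2.7127

Answer: Price = 2.7127


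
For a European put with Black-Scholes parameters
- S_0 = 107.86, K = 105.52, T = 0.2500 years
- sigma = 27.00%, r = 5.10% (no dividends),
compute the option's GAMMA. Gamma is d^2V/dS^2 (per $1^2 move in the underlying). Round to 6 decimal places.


Answer: Gamma = 0.025993

Derivation:
d1 = 0.3244154185; d2 = 0.1894154185
phi(d1) = 0.3784916697; exp(-qT) = 1.0000000000; exp(-rT) = 0.9873309369
Gamma = exp(-qT) * phi(d1) / (S * sigma * sqrt(T)) = 1.0000000000 * 0.3784916697 / (107.8600 * 0.2700 * 0.5000000000) = 0.025993


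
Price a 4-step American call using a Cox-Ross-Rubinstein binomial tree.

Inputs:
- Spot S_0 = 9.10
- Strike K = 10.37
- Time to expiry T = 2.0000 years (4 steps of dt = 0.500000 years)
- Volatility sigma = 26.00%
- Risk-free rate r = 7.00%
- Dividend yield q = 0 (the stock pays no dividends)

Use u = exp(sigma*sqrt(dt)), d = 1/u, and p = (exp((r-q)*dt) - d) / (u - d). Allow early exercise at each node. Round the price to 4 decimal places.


Answer: Price = V(0,0) = 1.4112

Derivation:
dt = T/N = 0.500000
u = exp(sigma*sqrt(dt)) = 1.201833; d = 1/u = 0.832062
p = (exp((r-q)*dt) - d) / (u - d) = 0.550496
Discount per step: exp(-r*dt) = 0.965605
Stock lattice S(k, i) with i counting down-moves:
  k=0: S(0,0) = 9.1000
  k=1: S(1,0) = 10.9367; S(1,1) = 7.5718
  k=2: S(2,0) = 13.1441; S(2,1) = 9.1000; S(2,2) = 6.3002
  k=3: S(3,0) = 15.7970; S(3,1) = 10.9367; S(3,2) = 7.5718; S(3,3) = 5.2421
  k=4: S(4,0) = 18.9853; S(4,1) = 13.1441; S(4,2) = 9.1000; S(4,3) = 6.3002; S(4,4) = 4.3618
Terminal payoffs V(N, i) = max(S_T - K, 0):
  V(4,0) = 8.615309; V(4,1) = 2.774060; V(4,2) = 0.000000; V(4,3) = 0.000000; V(4,4) = 0.000000
Backward induction: V(k, i) = exp(-r*dt) * [p * V(k+1, i) + (1-p) * V(k+1, i+1)]; then take max(V_cont, immediate exercise) for American.
  V(3,0) = exp(-r*dt) * [p*8.615309 + (1-p)*2.774060] = 5.783635; exercise = 5.426963; V(3,0) = max -> 5.783635
  V(3,1) = exp(-r*dt) * [p*2.774060 + (1-p)*0.000000] = 1.474586; exercise = 0.566679; V(3,1) = max -> 1.474586
  V(3,2) = exp(-r*dt) * [p*0.000000 + (1-p)*0.000000] = 0.000000; exercise = 0.000000; V(3,2) = max -> 0.000000
  V(3,3) = exp(-r*dt) * [p*0.000000 + (1-p)*0.000000] = 0.000000; exercise = 0.000000; V(3,3) = max -> 0.000000
  V(2,0) = exp(-r*dt) * [p*5.783635 + (1-p)*1.474586] = 3.714396; exercise = 2.774060; V(2,0) = max -> 3.714396
  V(2,1) = exp(-r*dt) * [p*1.474586 + (1-p)*0.000000] = 0.783834; exercise = 0.000000; V(2,1) = max -> 0.783834
  V(2,2) = exp(-r*dt) * [p*0.000000 + (1-p)*0.000000] = 0.000000; exercise = 0.000000; V(2,2) = max -> 0.000000
  V(1,0) = exp(-r*dt) * [p*3.714396 + (1-p)*0.783834] = 2.314650; exercise = 0.566679; V(1,0) = max -> 2.314650
  V(1,1) = exp(-r*dt) * [p*0.783834 + (1-p)*0.000000] = 0.416657; exercise = 0.000000; V(1,1) = max -> 0.416657
  V(0,0) = exp(-r*dt) * [p*2.314650 + (1-p)*0.416657] = 1.411228; exercise = 0.000000; V(0,0) = max -> 1.411228


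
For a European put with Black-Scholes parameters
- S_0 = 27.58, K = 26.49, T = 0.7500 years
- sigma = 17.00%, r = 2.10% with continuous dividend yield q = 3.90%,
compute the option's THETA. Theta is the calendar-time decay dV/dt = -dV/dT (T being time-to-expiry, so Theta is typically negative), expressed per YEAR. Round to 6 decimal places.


d1 = 0.2558073926; d2 = 0.1085830740
phi(d1) = 0.3861006299; exp(-qT) = 0.9711736407; exp(-rT) = 0.9843733826
Theta = -S*exp(-qT)*phi(d1)*sigma/(2*sqrt(T)) + r*K*exp(-rT)*N(-d2) - q*S*exp(-qT)*N(-d1)
N(-d1) = 0.3990497827; N(-d2) = 0.4567665932; sqrt(T) = 0.8660254038
Term 1 = -27.5800 * 0.9711736407 * 0.3861006299 * 0.1700 / (2 * 0.8660254038) = -1.0150325103
Term 2 = 0.0210 * 26.4900 * 0.9843733826 * 0.4567665932 = 0.2501240477
Term 3 = -0.0390 * 27.5800 * 0.9711736407 * 0.3990497827 = -0.4168529065
Theta = -1.0150325103 + (0.2501240477) + (-0.4168529065) = -1.181761

Answer: Theta = -1.181761


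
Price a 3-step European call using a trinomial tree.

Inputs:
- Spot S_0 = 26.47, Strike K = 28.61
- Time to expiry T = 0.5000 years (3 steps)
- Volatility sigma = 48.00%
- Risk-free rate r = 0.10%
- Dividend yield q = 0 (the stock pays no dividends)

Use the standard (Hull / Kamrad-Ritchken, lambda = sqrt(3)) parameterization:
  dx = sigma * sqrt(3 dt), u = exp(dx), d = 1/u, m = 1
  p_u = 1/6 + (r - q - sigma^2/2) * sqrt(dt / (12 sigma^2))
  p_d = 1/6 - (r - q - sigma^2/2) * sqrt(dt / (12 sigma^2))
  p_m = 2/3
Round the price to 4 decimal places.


Answer: Price = V(0,0) = 2.7016

Derivation:
dt = T/N = 0.166667; dx = sigma*sqrt(3*dt) = 0.339411
u = exp(dx) = 1.404121; d = 1/u = 0.712189
p_u = 0.138628, p_m = 0.666667, p_d = 0.194705
Discount per step: exp(-r*dt) = 0.999833
Stock lattice S(k, j) with j the centered position index:
  k=0: S(0,+0) = 26.4700
  k=1: S(1,-1) = 18.8517; S(1,+0) = 26.4700; S(1,+1) = 37.1671
  k=2: S(2,-2) = 13.4260; S(2,-1) = 18.8517; S(2,+0) = 26.4700; S(2,+1) = 37.1671; S(2,+2) = 52.1871
  k=3: S(3,-3) = 9.5618; S(3,-2) = 13.4260; S(3,-1) = 18.8517; S(3,+0) = 26.4700; S(3,+1) = 37.1671; S(3,+2) = 52.1871; S(3,+3) = 73.2769
Terminal payoffs V(N, j) = max(S_T - K, 0):
  V(3,-3) = 0.000000; V(3,-2) = 0.000000; V(3,-1) = 0.000000; V(3,+0) = 0.000000; V(3,+1) = 8.557074; V(3,+2) = 23.577058; V(3,+3) = 44.666927
Backward induction: V(k, j) = exp(-r*dt) * [p_u * V(k+1, j+1) + p_m * V(k+1, j) + p_d * V(k+1, j-1)]
  V(2,-2) = exp(-r*dt) * [p_u*0.000000 + p_m*0.000000 + p_d*0.000000] = 0.000000
  V(2,-1) = exp(-r*dt) * [p_u*0.000000 + p_m*0.000000 + p_d*0.000000] = 0.000000
  V(2,+0) = exp(-r*dt) * [p_u*8.557074 + p_m*0.000000 + p_d*0.000000] = 1.186052
  V(2,+1) = exp(-r*dt) * [p_u*23.577058 + p_m*8.557074 + p_d*0.000000] = 8.971659
  V(2,+2) = exp(-r*dt) * [p_u*44.666927 + p_m*23.577058 + p_d*8.557074] = 23.572301
  V(1,-1) = exp(-r*dt) * [p_u*1.186052 + p_m*0.000000 + p_d*0.000000] = 0.164392
  V(1,+0) = exp(-r*dt) * [p_u*8.971659 + p_m*1.186052 + p_d*0.000000] = 2.034085
  V(1,+1) = exp(-r*dt) * [p_u*23.572301 + p_m*8.971659 + p_d*1.186052] = 9.478236
  V(0,+0) = exp(-r*dt) * [p_u*9.478236 + p_m*2.034085 + p_d*0.164392] = 2.701562


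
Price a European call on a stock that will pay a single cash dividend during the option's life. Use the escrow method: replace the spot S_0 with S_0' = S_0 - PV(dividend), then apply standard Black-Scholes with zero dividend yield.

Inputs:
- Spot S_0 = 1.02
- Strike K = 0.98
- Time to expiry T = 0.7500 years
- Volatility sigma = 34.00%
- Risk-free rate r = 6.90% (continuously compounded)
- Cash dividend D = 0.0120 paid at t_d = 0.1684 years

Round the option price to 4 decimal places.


PV(D) = D * exp(-r * t_d) = 0.0120 * 0.98844765 = 0.01186137
S_0' = S_0 - PV(D) = 1.0200 - 0.01186137 = 1.00813863
d1 = (ln(S_0'/K) + (r + sigma^2/2)*T) / (sigma*sqrt(T)) = 0.41911688
d2 = d1 - sigma*sqrt(T) = 0.12466825
exp(-rT) = 0.94956623
N(d1) = 0.66243464; N(d2) = 0.54960690
C = S_0' * N(d1) - K * exp(-rT) * N(d2) = 1.00813863 * 0.66243464 - 0.9800 * 0.94956623 * 0.54960690 = 0.1564

Answer: Price = 0.1564


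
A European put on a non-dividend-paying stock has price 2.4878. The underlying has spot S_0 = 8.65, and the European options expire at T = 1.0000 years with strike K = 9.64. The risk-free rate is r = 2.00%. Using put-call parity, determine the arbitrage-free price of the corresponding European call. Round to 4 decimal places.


Answer: Call price = 1.6887

Derivation:
Put-call parity: C - P = S_0 * exp(-qT) - K * exp(-rT).
S_0 * exp(-qT) = 8.6500 * 1.00000000 = 8.65000000
K * exp(-rT) = 9.6400 * 0.98019867 = 9.44911521
C = P + S*exp(-qT) - K*exp(-rT)
C = 2.4878 + 8.65000000 - 9.44911521 = 1.6887


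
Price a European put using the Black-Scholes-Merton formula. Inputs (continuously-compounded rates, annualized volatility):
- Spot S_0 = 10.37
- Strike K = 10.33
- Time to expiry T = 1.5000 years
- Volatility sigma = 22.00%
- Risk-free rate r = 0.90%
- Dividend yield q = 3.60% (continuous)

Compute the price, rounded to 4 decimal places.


Answer: Price = 1.2657

Derivation:
d1 = (ln(S/K) + (r - q + 0.5*sigma^2) * T) / (sigma * sqrt(T)) = -0.00124427
d2 = d1 - sigma * sqrt(T) = -0.27068814
exp(-rT) = 0.98659072; exp(-qT) = 0.94743211
P = K * exp(-rT) * N(-d2) - S_0 * exp(-qT) * N(-d1)
N(-d1) = 0.50049639; N(-d2) = 0.60668455
P = 10.3300 * 0.98659072 * 0.60668455 - 10.3700 * 0.94743211 * 0.50049639 = 1.2657


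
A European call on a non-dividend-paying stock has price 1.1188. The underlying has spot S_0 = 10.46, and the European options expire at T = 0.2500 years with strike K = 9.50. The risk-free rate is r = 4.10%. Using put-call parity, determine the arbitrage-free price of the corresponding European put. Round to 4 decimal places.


Answer: Put price = 0.0619

Derivation:
Put-call parity: C - P = S_0 * exp(-qT) - K * exp(-rT).
S_0 * exp(-qT) = 10.4600 * 1.00000000 = 10.46000000
K * exp(-rT) = 9.5000 * 0.98980235 = 9.40312235
P = C - S*exp(-qT) + K*exp(-rT)
P = 1.1188 - 10.46000000 + 9.40312235 = 0.0619


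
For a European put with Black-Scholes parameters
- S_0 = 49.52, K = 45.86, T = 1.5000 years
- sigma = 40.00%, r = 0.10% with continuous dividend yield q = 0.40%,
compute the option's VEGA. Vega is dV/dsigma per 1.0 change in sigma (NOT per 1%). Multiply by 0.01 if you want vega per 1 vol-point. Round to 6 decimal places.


Answer: Vega = 22.267847

Derivation:
d1 = 0.3924967465; d2 = -0.0974012020
phi(d1) = 0.3693666927; exp(-qT) = 0.9940179641; exp(-rT) = 0.9985011244
Vega = S * exp(-qT) * phi(d1) * sqrt(T) = 49.5200 * 0.9940179641 * 0.3693666927 * 1.2247448714 = 22.267847


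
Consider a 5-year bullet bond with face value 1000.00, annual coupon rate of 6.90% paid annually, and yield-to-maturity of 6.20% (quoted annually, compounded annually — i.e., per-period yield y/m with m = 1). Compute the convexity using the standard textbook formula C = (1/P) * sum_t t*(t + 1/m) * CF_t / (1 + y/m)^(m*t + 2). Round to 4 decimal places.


Coupon per period c = face * coupon_rate / m = 69.000000
Periods per year m = 1; per-period yield y/m = 0.062000
Number of cashflows N = 5
Cashflows (t years, CF_t, discount factor 1/(1+y/m)^(m*t), PV):
  t = 1.0000: CF_t = 69.000000, DF = 0.941620, PV = 64.971751
  t = 2.0000: CF_t = 69.000000, DF = 0.886647, PV = 61.178674
  t = 3.0000: CF_t = 69.000000, DF = 0.834885, PV = 57.607037
  t = 4.0000: CF_t = 69.000000, DF = 0.786144, PV = 54.243915
  t = 5.0000: CF_t = 1069.000000, DF = 0.740248, PV = 791.325428
Price P = sum_t PV_t = 1029.326805
Convexity numerator sum_t t*(t + 1/m) * CF_t / (1+y/m)^(m*t + 2):
  t = 1.0000: term = 115.214075
  t = 2.0000: term = 325.463488
  t = 3.0000: term = 612.925589
  t = 4.0000: term = 961.904565
  t = 5.0000: term = 21048.800055
Convexity = (1/P) * sum = 23064.307771 / 1029.326805 = 22.407177

Answer: Convexity = 22.4072


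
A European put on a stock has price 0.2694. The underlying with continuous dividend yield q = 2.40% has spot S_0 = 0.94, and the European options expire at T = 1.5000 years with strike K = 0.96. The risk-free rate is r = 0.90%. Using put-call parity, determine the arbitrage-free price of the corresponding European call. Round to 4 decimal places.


Put-call parity: C - P = S_0 * exp(-qT) - K * exp(-rT).
S_0 * exp(-qT) = 0.9400 * 0.96464029 = 0.90676188
K * exp(-rT) = 0.9600 * 0.98659072 = 0.94712709
C = P + S*exp(-qT) - K*exp(-rT)
C = 0.2694 + 0.90676188 - 0.94712709 = 0.2290

Answer: Call price = 0.2290


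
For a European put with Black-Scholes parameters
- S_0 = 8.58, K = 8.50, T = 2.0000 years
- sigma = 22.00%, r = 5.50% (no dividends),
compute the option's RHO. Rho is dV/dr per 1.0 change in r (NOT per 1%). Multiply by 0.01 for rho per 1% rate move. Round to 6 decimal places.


d1 = 0.5392259713; d2 = 0.2280989876
phi(d1) = 0.3449620537; exp(-qT) = 1.0000000000; exp(-rT) = 0.8958341353
N(-d2) = 0.4097846436
Rho = -K*T*exp(-rT)*N(-d2) = -8.5000 * 2.0000 * 0.8958341353 * 0.4097846436 = -6.240684

Answer: Rho = -6.240684


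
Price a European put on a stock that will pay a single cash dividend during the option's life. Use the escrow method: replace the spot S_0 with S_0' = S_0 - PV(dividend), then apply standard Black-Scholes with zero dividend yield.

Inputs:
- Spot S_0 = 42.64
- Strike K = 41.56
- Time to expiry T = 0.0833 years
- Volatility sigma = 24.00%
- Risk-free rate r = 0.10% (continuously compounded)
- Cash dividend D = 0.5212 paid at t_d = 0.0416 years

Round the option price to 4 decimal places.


PV(D) = D * exp(-r * t_d) = 0.5212 * 0.99995840 = 0.52117832
S_0' = S_0 - PV(D) = 42.6400 - 0.52117832 = 42.11882168
d1 = (ln(S_0'/K) + (r + sigma^2/2)*T) / (sigma*sqrt(T)) = 0.22866035
d2 = d1 - sigma*sqrt(T) = 0.15939218
exp(-rT) = 0.99991670
N(-d1) = 0.40956646; N(-d2) = 0.43667995
P = K * exp(-rT) * N(-d2) - S_0' * N(-d1) = 41.5600 * 0.99991670 * 0.43667995 - 42.11882168 * 0.40956646 = 0.8965

Answer: Price = 0.8965


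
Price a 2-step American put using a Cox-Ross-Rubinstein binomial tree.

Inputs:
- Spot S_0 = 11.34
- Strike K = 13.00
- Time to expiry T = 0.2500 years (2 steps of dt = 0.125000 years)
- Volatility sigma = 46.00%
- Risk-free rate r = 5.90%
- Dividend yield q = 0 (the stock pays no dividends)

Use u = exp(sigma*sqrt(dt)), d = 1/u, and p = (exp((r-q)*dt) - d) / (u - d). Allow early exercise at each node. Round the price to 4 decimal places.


dt = T/N = 0.125000
u = exp(sigma*sqrt(dt)) = 1.176607; d = 1/u = 0.849902
p = (exp((r-q)*dt) - d) / (u - d) = 0.482088
Discount per step: exp(-r*dt) = 0.992652
Stock lattice S(k, i) with i counting down-moves:
  k=0: S(0,0) = 11.3400
  k=1: S(1,0) = 13.3427; S(1,1) = 9.6379
  k=2: S(2,0) = 15.6991; S(2,1) = 11.3400; S(2,2) = 8.1913
Terminal payoffs V(N, i) = max(K - S_T, 0):
  V(2,0) = 0.000000; V(2,1) = 1.660000; V(2,2) = 4.808745
Backward induction: V(k, i) = exp(-r*dt) * [p * V(k+1, i) + (1-p) * V(k+1, i+1)]; then take max(V_cont, immediate exercise) for American.
  V(1,0) = exp(-r*dt) * [p*0.000000 + (1-p)*1.660000] = 0.853417; exercise = 0.000000; V(1,0) = max -> 0.853417
  V(1,1) = exp(-r*dt) * [p*1.660000 + (1-p)*4.808745] = 3.266592; exercise = 3.362114; V(1,1) = max -> 3.362114
  V(0,0) = exp(-r*dt) * [p*0.853417 + (1-p)*3.362114] = 2.136883; exercise = 1.660000; V(0,0) = max -> 2.136883

Answer: Price = V(0,0) = 2.1369


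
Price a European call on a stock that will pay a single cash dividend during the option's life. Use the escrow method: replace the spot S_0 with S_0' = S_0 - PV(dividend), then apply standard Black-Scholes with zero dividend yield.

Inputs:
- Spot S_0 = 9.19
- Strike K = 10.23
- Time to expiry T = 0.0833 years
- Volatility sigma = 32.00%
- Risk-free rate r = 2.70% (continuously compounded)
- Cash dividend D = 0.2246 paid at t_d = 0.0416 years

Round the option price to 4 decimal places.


PV(D) = D * exp(-r * t_d) = 0.2246 * 0.99887743 = 0.22434787
S_0' = S_0 - PV(D) = 9.1900 - 0.22434787 = 8.96565213
d1 = (ln(S_0'/K) + (r + sigma^2/2)*T) / (sigma*sqrt(T)) = -1.35787114
d2 = d1 - sigma*sqrt(T) = -1.45022871
exp(-rT) = 0.99775343
N(d1) = 0.08725229; N(d2) = 0.07349738
C = S_0' * N(d1) - K * exp(-rT) * N(d2) = 8.96565213 * 0.08725229 - 10.2300 * 0.99775343 * 0.07349738 = 0.0321

Answer: Price = 0.0321


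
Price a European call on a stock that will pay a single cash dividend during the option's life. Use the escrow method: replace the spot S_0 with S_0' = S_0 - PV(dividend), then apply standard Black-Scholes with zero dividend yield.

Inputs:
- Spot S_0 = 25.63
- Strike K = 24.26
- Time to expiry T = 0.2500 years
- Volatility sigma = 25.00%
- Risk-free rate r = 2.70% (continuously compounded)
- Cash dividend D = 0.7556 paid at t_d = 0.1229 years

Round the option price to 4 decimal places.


PV(D) = D * exp(-r * t_d) = 0.7556 * 0.99668720 = 0.75309685
S_0' = S_0 - PV(D) = 25.6300 - 0.75309685 = 24.87690315
d1 = (ln(S_0'/K) + (r + sigma^2/2)*T) / (sigma*sqrt(T)) = 0.31738708
d2 = d1 - sigma*sqrt(T) = 0.19238708
exp(-rT) = 0.99327273
N(d1) = 0.62452505; N(d2) = 0.57628049
C = S_0' * N(d1) - K * exp(-rT) * N(d2) = 24.87690315 * 0.62452505 - 24.2600 * 0.99327273 * 0.57628049 = 1.6497

Answer: Price = 1.6497


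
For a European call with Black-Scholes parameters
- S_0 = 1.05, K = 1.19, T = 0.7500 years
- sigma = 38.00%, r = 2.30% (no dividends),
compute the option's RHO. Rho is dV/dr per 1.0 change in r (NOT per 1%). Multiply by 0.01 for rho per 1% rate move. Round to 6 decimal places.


Answer: Rho = 0.272994

Derivation:
d1 = -0.1633692898; d2 = -0.4924589432
phi(d1) = 0.3936538553; exp(-qT) = 1.0000000000; exp(-rT) = 0.9828979294
N(d2) = 0.3111974697
Rho = K*T*exp(-rT)*N(d2) = 1.1900 * 0.7500 * 0.9828979294 * 0.3111974697 = 0.272994


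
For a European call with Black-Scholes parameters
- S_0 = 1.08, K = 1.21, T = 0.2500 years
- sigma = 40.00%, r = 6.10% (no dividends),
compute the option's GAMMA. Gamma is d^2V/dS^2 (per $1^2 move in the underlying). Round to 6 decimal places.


d1 = -0.3920465924; d2 = -0.5920465924
phi(d1) = 0.3694319222; exp(-qT) = 1.0000000000; exp(-rT) = 0.9848656924
Gamma = exp(-qT) * phi(d1) / (S * sigma * sqrt(T)) = 1.0000000000 * 0.3694319222 / (1.0800 * 0.4000 * 0.5000000000) = 1.710333

Answer: Gamma = 1.710333


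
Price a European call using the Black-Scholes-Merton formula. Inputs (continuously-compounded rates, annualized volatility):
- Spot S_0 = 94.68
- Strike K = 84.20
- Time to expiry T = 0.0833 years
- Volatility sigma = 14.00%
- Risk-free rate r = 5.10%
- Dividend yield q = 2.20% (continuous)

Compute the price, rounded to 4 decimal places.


Answer: Price = 10.6652

Derivation:
d1 = (ln(S/K) + (r - q + 0.5*sigma^2) * T) / (sigma * sqrt(T)) = 2.98318580
d2 = d1 - sigma * sqrt(T) = 2.94277936
exp(-rT) = 0.99576071; exp(-qT) = 0.99816908
C = S_0 * exp(-qT) * N(d1) - K * exp(-rT) * N(d2)
N(d1) = 0.99857368; N(d2) = 0.99837360
C = 94.6800 * 0.99816908 * 0.99857368 - 84.2000 * 0.99576071 * 0.99837360 = 10.6652


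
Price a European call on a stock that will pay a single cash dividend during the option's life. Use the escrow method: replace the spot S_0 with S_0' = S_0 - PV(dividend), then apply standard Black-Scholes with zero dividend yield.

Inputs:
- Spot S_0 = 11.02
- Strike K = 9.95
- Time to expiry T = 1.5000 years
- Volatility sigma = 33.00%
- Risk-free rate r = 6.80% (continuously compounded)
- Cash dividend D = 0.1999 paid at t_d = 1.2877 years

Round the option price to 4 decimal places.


PV(D) = D * exp(-r * t_d) = 0.1999 * 0.91616060 = 0.18314050
S_0' = S_0 - PV(D) = 11.0200 - 0.18314050 = 10.83685950
d1 = (ln(S_0'/K) + (r + sigma^2/2)*T) / (sigma*sqrt(T)) = 0.66570621
d2 = d1 - sigma*sqrt(T) = 0.26154040
exp(-rT) = 0.90302955
N(d1) = 0.74720055; N(d2) = 0.60316210
C = S_0' * N(d1) - K * exp(-rT) * N(d2) = 10.83685950 * 0.74720055 - 9.9500 * 0.90302955 * 0.60316210 = 2.6778

Answer: Price = 2.6778


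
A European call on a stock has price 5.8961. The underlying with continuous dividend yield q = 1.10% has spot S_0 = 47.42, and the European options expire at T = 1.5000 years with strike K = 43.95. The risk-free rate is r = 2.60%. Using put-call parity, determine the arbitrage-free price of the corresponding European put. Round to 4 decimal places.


Answer: Put price = 1.5211

Derivation:
Put-call parity: C - P = S_0 * exp(-qT) - K * exp(-rT).
S_0 * exp(-qT) = 47.4200 * 0.98363538 = 46.64398969
K * exp(-rT) = 43.9500 * 0.96175071 = 42.26894367
P = C - S*exp(-qT) + K*exp(-rT)
P = 5.8961 - 46.64398969 + 42.26894367 = 1.5211


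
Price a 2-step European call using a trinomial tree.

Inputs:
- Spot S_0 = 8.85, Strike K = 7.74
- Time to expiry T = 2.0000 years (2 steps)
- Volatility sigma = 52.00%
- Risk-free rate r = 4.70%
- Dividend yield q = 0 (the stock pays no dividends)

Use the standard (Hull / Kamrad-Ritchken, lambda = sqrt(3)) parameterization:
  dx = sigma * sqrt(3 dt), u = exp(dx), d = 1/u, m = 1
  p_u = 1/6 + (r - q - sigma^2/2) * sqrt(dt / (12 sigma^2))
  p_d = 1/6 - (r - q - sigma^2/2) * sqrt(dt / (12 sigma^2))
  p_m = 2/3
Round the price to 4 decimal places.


Answer: Price = V(0,0) = 3.0848

Derivation:
dt = T/N = 1.000000; dx = sigma*sqrt(3*dt) = 0.900666
u = exp(dx) = 2.461243; d = 1/u = 0.406299
p_u = 0.117703, p_m = 0.666667, p_d = 0.215630
Discount per step: exp(-r*dt) = 0.954087
Stock lattice S(k, j) with j the centered position index:
  k=0: S(0,+0) = 8.8500
  k=1: S(1,-1) = 3.5957; S(1,+0) = 8.8500; S(1,+1) = 21.7820
  k=2: S(2,-2) = 1.4609; S(2,-1) = 3.5957; S(2,+0) = 8.8500; S(2,+1) = 21.7820; S(2,+2) = 53.6108
Terminal payoffs V(N, j) = max(S_T - K, 0):
  V(2,-2) = 0.000000; V(2,-1) = 0.000000; V(2,+0) = 1.110000; V(2,+1) = 14.041999; V(2,+2) = 45.870787
Backward induction: V(k, j) = exp(-r*dt) * [p_u * V(k+1, j+1) + p_m * V(k+1, j) + p_d * V(k+1, j-1)]
  V(1,-1) = exp(-r*dt) * [p_u*1.110000 + p_m*0.000000 + p_d*0.000000] = 0.124652
  V(1,+0) = exp(-r*dt) * [p_u*14.041999 + p_m*1.110000 + p_d*0.000000] = 2.282925
  V(1,+1) = exp(-r*dt) * [p_u*45.870787 + p_m*14.041999 + p_d*1.110000] = 14.311128
  V(0,+0) = exp(-r*dt) * [p_u*14.311128 + p_m*2.282925 + p_d*0.124652] = 3.084842


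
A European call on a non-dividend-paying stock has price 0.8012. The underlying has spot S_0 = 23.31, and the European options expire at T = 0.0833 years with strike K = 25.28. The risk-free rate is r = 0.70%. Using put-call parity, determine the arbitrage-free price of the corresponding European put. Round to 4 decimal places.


Put-call parity: C - P = S_0 * exp(-qT) - K * exp(-rT).
S_0 * exp(-qT) = 23.3100 * 1.00000000 = 23.31000000
K * exp(-rT) = 25.2800 * 0.99941707 = 25.26526353
P = C - S*exp(-qT) + K*exp(-rT)
P = 0.8012 - 23.31000000 + 25.26526353 = 2.7565

Answer: Put price = 2.7565


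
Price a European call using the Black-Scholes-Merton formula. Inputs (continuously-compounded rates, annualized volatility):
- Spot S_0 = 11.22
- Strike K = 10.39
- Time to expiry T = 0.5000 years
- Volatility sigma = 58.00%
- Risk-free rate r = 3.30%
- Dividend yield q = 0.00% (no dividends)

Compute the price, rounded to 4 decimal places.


d1 = (ln(S/K) + (r - q + 0.5*sigma^2) * T) / (sigma * sqrt(T)) = 0.43268619
d2 = d1 - sigma * sqrt(T) = 0.02256425
exp(-rT) = 0.98363538; exp(-qT) = 1.00000000
C = S_0 * exp(-qT) * N(d1) - K * exp(-rT) * N(d2)
N(d1) = 0.66737862; N(d2) = 0.50900107
C = 11.2200 * 1.00000000 * 0.66737862 - 10.3900 * 0.98363538 * 0.50900107 = 2.2860

Answer: Price = 2.2860


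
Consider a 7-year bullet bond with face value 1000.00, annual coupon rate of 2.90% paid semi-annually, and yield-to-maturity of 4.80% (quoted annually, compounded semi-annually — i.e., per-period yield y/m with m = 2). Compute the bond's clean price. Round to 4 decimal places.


Coupon per period c = face * coupon_rate / m = 14.500000
Periods per year m = 2; per-period yield y/m = 0.024000
Number of cashflows N = 14
Cashflows (t years, CF_t, discount factor 1/(1+y/m)^(m*t), PV):
  t = 0.5000: CF_t = 14.500000, DF = 0.976562, PV = 14.160156
  t = 1.0000: CF_t = 14.500000, DF = 0.953674, PV = 13.828278
  t = 1.5000: CF_t = 14.500000, DF = 0.931323, PV = 13.504177
  t = 2.0000: CF_t = 14.500000, DF = 0.909495, PV = 13.187673
  t = 2.5000: CF_t = 14.500000, DF = 0.888178, PV = 12.878587
  t = 3.0000: CF_t = 14.500000, DF = 0.867362, PV = 12.576745
  t = 3.5000: CF_t = 14.500000, DF = 0.847033, PV = 12.281978
  t = 4.0000: CF_t = 14.500000, DF = 0.827181, PV = 11.994119
  t = 4.5000: CF_t = 14.500000, DF = 0.807794, PV = 11.713007
  t = 5.0000: CF_t = 14.500000, DF = 0.788861, PV = 11.438483
  t = 5.5000: CF_t = 14.500000, DF = 0.770372, PV = 11.170394
  t = 6.0000: CF_t = 14.500000, DF = 0.752316, PV = 10.908588
  t = 6.5000: CF_t = 14.500000, DF = 0.734684, PV = 10.652918
  t = 7.0000: CF_t = 1014.500000, DF = 0.717465, PV = 727.868054
Price P = sum_t PV_t = 888.163155

Answer: Price = 888.1632


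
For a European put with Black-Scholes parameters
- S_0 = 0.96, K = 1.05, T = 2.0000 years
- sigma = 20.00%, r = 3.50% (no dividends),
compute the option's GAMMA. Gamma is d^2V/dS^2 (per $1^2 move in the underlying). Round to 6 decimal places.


Answer: Gamma = 1.465432

Derivation:
d1 = 0.0720819042; d2 = -0.2107608083
phi(d1) = 0.3979072132; exp(-qT) = 1.0000000000; exp(-rT) = 0.9323938199
Gamma = exp(-qT) * phi(d1) / (S * sigma * sqrt(T)) = 1.0000000000 * 0.3979072132 / (0.9600 * 0.2000 * 1.4142135624) = 1.465432


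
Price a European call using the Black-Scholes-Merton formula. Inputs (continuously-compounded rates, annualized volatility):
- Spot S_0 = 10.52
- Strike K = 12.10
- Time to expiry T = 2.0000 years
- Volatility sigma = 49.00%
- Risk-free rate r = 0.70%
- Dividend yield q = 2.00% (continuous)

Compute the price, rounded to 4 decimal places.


Answer: Price = 2.1560

Derivation:
d1 = (ln(S/K) + (r - q + 0.5*sigma^2) * T) / (sigma * sqrt(T)) = 0.10703685
d2 = d1 - sigma * sqrt(T) = -0.58592779
exp(-rT) = 0.98609754; exp(-qT) = 0.96078944
C = S_0 * exp(-qT) * N(d1) - K * exp(-rT) * N(d2)
N(d1) = 0.54262013; N(d2) = 0.27896202
C = 10.5200 * 0.96078944 * 0.54262013 - 12.1000 * 0.98609754 * 0.27896202 = 2.1560


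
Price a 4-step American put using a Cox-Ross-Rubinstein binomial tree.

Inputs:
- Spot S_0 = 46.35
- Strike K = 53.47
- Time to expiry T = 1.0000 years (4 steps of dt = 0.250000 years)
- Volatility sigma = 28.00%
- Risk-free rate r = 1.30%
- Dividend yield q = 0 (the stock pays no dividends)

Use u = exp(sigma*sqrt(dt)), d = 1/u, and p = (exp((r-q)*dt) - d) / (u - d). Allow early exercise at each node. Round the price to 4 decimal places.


Answer: Price = V(0,0) = 9.7366

Derivation:
dt = T/N = 0.250000
u = exp(sigma*sqrt(dt)) = 1.150274; d = 1/u = 0.869358
p = (exp((r-q)*dt) - d) / (u - d) = 0.476645
Discount per step: exp(-r*dt) = 0.996755
Stock lattice S(k, i) with i counting down-moves:
  k=0: S(0,0) = 46.3500
  k=1: S(1,0) = 53.3152; S(1,1) = 40.2948
  k=2: S(2,0) = 61.3271; S(2,1) = 46.3500; S(2,2) = 35.0306
  k=3: S(3,0) = 70.5429; S(3,1) = 53.3152; S(3,2) = 40.2948; S(3,3) = 30.4541
  k=4: S(4,0) = 81.1437; S(4,1) = 61.3271; S(4,2) = 46.3500; S(4,3) = 35.0306; S(4,4) = 26.4755
Terminal payoffs V(N, i) = max(K - S_T, 0):
  V(4,0) = 0.000000; V(4,1) = 0.000000; V(4,2) = 7.120000; V(4,3) = 18.439424; V(4,4) = 26.994460
Backward induction: V(k, i) = exp(-r*dt) * [p * V(k+1, i) + (1-p) * V(k+1, i+1)]; then take max(V_cont, immediate exercise) for American.
  V(3,0) = exp(-r*dt) * [p*0.000000 + (1-p)*0.000000] = 0.000000; exercise = 0.000000; V(3,0) = max -> 0.000000
  V(3,1) = exp(-r*dt) * [p*0.000000 + (1-p)*7.120000] = 3.714195; exercise = 0.154809; V(3,1) = max -> 3.714195
  V(3,2) = exp(-r*dt) * [p*7.120000 + (1-p)*18.439424] = 13.001750; exercise = 13.175246; V(3,2) = max -> 13.175246
  V(3,3) = exp(-r*dt) * [p*18.439424 + (1-p)*26.994460] = 22.842384; exercise = 23.015880; V(3,3) = max -> 23.015880
  V(2,0) = exp(-r*dt) * [p*0.000000 + (1-p)*3.714195] = 1.937535; exercise = 0.000000; V(2,0) = max -> 1.937535
  V(2,1) = exp(-r*dt) * [p*3.714195 + (1-p)*13.175246] = 8.637564; exercise = 7.120000; V(2,1) = max -> 8.637564
  V(2,2) = exp(-r*dt) * [p*13.175246 + (1-p)*23.015880] = 18.265928; exercise = 18.439424; V(2,2) = max -> 18.439424
  V(1,0) = exp(-r*dt) * [p*1.937535 + (1-p)*8.637564] = 5.426363; exercise = 0.154809; V(1,0) = max -> 5.426363
  V(1,1) = exp(-r*dt) * [p*8.637564 + (1-p)*18.439424] = 13.722743; exercise = 13.175246; V(1,1) = max -> 13.722743
  V(0,0) = exp(-r*dt) * [p*5.426363 + (1-p)*13.722743] = 9.736618; exercise = 7.120000; V(0,0) = max -> 9.736618


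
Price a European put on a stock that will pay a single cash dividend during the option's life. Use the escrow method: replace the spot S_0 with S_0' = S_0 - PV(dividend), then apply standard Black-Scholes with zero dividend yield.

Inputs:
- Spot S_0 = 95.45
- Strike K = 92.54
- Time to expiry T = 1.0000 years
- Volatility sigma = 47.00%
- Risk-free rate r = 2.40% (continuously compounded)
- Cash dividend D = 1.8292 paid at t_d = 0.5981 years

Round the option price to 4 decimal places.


Answer: Price = 15.4903

Derivation:
PV(D) = D * exp(-r * t_d) = 1.8292 * 0.98574813 = 1.80313049
S_0' = S_0 - PV(D) = 95.4500 - 1.80313049 = 93.64686951
d1 = (ln(S_0'/K) + (r + sigma^2/2)*T) / (sigma*sqrt(T)) = 0.31136174
d2 = d1 - sigma*sqrt(T) = -0.15863826
exp(-rT) = 0.97628571
N(-d1) = 0.37776282; N(-d2) = 0.56302306
P = K * exp(-rT) * N(-d2) - S_0' * N(-d1) = 92.5400 * 0.97628571 * 0.56302306 - 93.64686951 * 0.37776282 = 15.4903


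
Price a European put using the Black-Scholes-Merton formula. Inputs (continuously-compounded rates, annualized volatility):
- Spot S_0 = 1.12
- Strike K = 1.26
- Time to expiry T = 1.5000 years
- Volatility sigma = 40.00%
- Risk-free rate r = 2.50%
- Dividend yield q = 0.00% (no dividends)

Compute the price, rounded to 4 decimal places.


Answer: Price = 0.2756

Derivation:
d1 = (ln(S/K) + (r - q + 0.5*sigma^2) * T) / (sigma * sqrt(T)) = 0.08107191
d2 = d1 - sigma * sqrt(T) = -0.40882603
exp(-rT) = 0.96319442; exp(-qT) = 1.00000000
P = K * exp(-rT) * N(-d2) - S_0 * exp(-qT) * N(-d1)
N(-d1) = 0.46769238; N(-d2) = 0.65866633
P = 1.2600 * 0.96319442 * 0.65866633 - 1.1200 * 1.00000000 * 0.46769238 = 0.2756


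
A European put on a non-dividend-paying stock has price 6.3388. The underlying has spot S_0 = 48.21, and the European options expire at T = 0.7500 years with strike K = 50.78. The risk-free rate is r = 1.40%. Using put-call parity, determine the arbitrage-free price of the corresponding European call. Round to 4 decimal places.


Put-call parity: C - P = S_0 * exp(-qT) - K * exp(-rT).
S_0 * exp(-qT) = 48.2100 * 1.00000000 = 48.21000000
K * exp(-rT) = 50.7800 * 0.98955493 = 50.24959948
C = P + S*exp(-qT) - K*exp(-rT)
C = 6.3388 + 48.21000000 - 50.24959948 = 4.2992

Answer: Call price = 4.2992


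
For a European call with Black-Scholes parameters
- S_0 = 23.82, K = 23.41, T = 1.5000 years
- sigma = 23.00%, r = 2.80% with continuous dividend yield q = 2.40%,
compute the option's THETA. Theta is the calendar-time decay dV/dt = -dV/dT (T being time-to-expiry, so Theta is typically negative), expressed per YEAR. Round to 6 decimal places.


d1 = 0.2237814155; d2 = -0.0579099049
phi(d1) = 0.3890771624; exp(-qT) = 0.9646402935; exp(-rT) = 0.9588697806
Theta = -S*exp(-qT)*phi(d1)*sigma/(2*sqrt(T)) - r*K*exp(-rT)*N(d2) + q*S*exp(-qT)*N(d1)
N(d1) = 0.5885363042; N(d2) = 0.4769101967; sqrt(T) = 1.2247448714
Term 1 = -23.8200 * 0.9646402935 * 0.3890771624 * 0.2300 / (2 * 1.2247448714) = -0.8394505277
Term 2 = -0.0280 * 23.4100 * 0.9588697806 * 0.4769101967 = -0.2997475796
Term 3 = 0.0240 * 23.8200 * 0.9646402935 * 0.5885363042 = 0.3245575043
Theta = -0.8394505277 + (-0.2997475796) + (0.3245575043) = -0.814641

Answer: Theta = -0.814641


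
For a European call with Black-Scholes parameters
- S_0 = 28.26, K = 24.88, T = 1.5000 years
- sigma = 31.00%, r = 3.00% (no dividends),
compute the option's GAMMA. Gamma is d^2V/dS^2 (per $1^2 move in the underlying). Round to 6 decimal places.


d1 = 0.6438684209; d2 = 0.2641975108
phi(d1) = 0.3242560476; exp(-qT) = 1.0000000000; exp(-rT) = 0.9559974818
Gamma = exp(-qT) * phi(d1) / (S * sigma * sqrt(T)) = 1.0000000000 * 0.3242560476 / (28.2600 * 0.3100 * 1.2247448714) = 0.030221

Answer: Gamma = 0.030221


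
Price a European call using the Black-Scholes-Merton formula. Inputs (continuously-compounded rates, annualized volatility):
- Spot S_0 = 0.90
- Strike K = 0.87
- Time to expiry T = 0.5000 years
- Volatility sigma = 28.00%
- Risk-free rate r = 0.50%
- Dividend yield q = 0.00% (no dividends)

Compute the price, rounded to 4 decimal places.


d1 = (ln(S/K) + (r - q + 0.5*sigma^2) * T) / (sigma * sqrt(T)) = 0.28285055
d2 = d1 - sigma * sqrt(T) = 0.08486065
exp(-rT) = 0.99750312; exp(-qT) = 1.00000000
C = S_0 * exp(-qT) * N(d1) - K * exp(-rT) * N(d2)
N(d1) = 0.61135430; N(d2) = 0.53381391
C = 0.9000 * 1.00000000 * 0.61135430 - 0.8700 * 0.99750312 * 0.53381391 = 0.0870

Answer: Price = 0.0870


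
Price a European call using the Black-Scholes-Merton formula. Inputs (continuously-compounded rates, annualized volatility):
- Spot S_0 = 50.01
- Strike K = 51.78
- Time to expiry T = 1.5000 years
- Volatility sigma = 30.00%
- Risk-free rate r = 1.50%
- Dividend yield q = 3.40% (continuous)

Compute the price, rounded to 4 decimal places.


Answer: Price = 5.7056

Derivation:
d1 = (ln(S/K) + (r - q + 0.5*sigma^2) * T) / (sigma * sqrt(T)) = 0.01148269
d2 = d1 - sigma * sqrt(T) = -0.35594077
exp(-rT) = 0.97775124; exp(-qT) = 0.95027867
C = S_0 * exp(-qT) * N(d1) - K * exp(-rT) * N(d2)
N(d1) = 0.50458083; N(d2) = 0.36094246
C = 50.0100 * 0.95027867 * 0.50458083 - 51.7800 * 0.97775124 * 0.36094246 = 5.7056


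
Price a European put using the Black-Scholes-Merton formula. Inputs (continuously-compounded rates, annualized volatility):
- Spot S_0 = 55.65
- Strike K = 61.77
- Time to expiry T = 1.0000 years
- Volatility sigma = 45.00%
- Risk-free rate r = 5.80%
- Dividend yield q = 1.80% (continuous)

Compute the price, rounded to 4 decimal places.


d1 = (ln(S/K) + (r - q + 0.5*sigma^2) * T) / (sigma * sqrt(T)) = 0.08203171
d2 = d1 - sigma * sqrt(T) = -0.36796829
exp(-rT) = 0.94364995; exp(-qT) = 0.98216103
P = K * exp(-rT) * N(-d2) - S_0 * exp(-qT) * N(-d1)
N(-d1) = 0.46731075; N(-d2) = 0.64355156
P = 61.7700 * 0.94364995 * 0.64355156 - 55.6500 * 0.98216103 * 0.46731075 = 11.9702

Answer: Price = 11.9702


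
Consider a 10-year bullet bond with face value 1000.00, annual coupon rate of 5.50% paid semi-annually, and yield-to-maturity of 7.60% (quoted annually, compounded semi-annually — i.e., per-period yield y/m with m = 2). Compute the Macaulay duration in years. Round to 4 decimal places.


Coupon per period c = face * coupon_rate / m = 27.500000
Periods per year m = 2; per-period yield y/m = 0.038000
Number of cashflows N = 20
Cashflows (t years, CF_t, discount factor 1/(1+y/m)^(m*t), PV):
  t = 0.5000: CF_t = 27.500000, DF = 0.963391, PV = 26.493256
  t = 1.0000: CF_t = 27.500000, DF = 0.928122, PV = 25.523368
  t = 1.5000: CF_t = 27.500000, DF = 0.894145, PV = 24.588987
  t = 2.0000: CF_t = 27.500000, DF = 0.861411, PV = 23.688812
  t = 2.5000: CF_t = 27.500000, DF = 0.829876, PV = 22.821591
  t = 3.0000: CF_t = 27.500000, DF = 0.799495, PV = 21.986119
  t = 3.5000: CF_t = 27.500000, DF = 0.770227, PV = 21.181232
  t = 4.0000: CF_t = 27.500000, DF = 0.742030, PV = 20.405811
  t = 4.5000: CF_t = 27.500000, DF = 0.714865, PV = 19.658778
  t = 5.0000: CF_t = 27.500000, DF = 0.688694, PV = 18.939092
  t = 5.5000: CF_t = 27.500000, DF = 0.663482, PV = 18.245754
  t = 6.0000: CF_t = 27.500000, DF = 0.639193, PV = 17.577797
  t = 6.5000: CF_t = 27.500000, DF = 0.615793, PV = 16.934294
  t = 7.0000: CF_t = 27.500000, DF = 0.593249, PV = 16.314349
  t = 7.5000: CF_t = 27.500000, DF = 0.571531, PV = 15.717099
  t = 8.0000: CF_t = 27.500000, DF = 0.550608, PV = 15.141714
  t = 8.5000: CF_t = 27.500000, DF = 0.530451, PV = 14.587393
  t = 9.0000: CF_t = 27.500000, DF = 0.511031, PV = 14.053365
  t = 9.5000: CF_t = 27.500000, DF = 0.492323, PV = 13.538887
  t = 10.0000: CF_t = 1027.500000, DF = 0.474300, PV = 487.343031
Price P = sum_t PV_t = 854.740731
Macaulay numerator sum_t t * PV_t:
  t * PV_t at t = 0.5000: 13.246628
  t * PV_t at t = 1.0000: 25.523368
  t * PV_t at t = 1.5000: 36.883480
  t * PV_t at t = 2.0000: 47.377624
  t * PV_t at t = 2.5000: 57.053979
  t * PV_t at t = 3.0000: 65.958357
  t * PV_t at t = 3.5000: 74.134312
  t * PV_t at t = 4.0000: 81.623245
  t * PV_t at t = 4.5000: 88.464500
  t * PV_t at t = 5.0000: 94.695461
  t * PV_t at t = 5.5000: 100.351645
  t * PV_t at t = 6.0000: 105.466784
  t * PV_t at t = 6.5000: 110.072912
  t * PV_t at t = 7.0000: 114.200442
  t * PV_t at t = 7.5000: 117.878243
  t * PV_t at t = 8.0000: 121.133712
  t * PV_t at t = 8.5000: 123.992841
  t * PV_t at t = 9.0000: 126.480286
  t * PV_t at t = 9.5000: 128.619431
  t * PV_t at t = 10.0000: 4873.430313
Macaulay duration D = (sum_t t * PV_t) / P = 6506.587561 / 854.740731 = 7.612352

Answer: Macaulay duration = 7.6124 years


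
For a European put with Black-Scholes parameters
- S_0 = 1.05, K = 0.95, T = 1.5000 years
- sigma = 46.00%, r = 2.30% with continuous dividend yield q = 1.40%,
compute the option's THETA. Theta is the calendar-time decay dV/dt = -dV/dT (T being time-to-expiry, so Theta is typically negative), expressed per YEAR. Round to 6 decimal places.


d1 = 0.4833011151; d2 = -0.0800815257
phi(d1) = 0.3549676867; exp(-qT) = 0.9792189646; exp(-rT) = 0.9660883397
Theta = -S*exp(-qT)*phi(d1)*sigma/(2*sqrt(T)) + r*K*exp(-rT)*N(-d2) - q*S*exp(-qT)*N(-d1)
N(-d1) = 0.3144409742; N(-d2) = 0.5319137921; sqrt(T) = 1.2247448714
Term 1 = -1.0500 * 0.9792189646 * 0.3549676867 * 0.4600 / (2 * 1.2247448714) = -0.0685393753
Term 2 = 0.0230 * 0.9500 * 0.9660883397 * 0.5319137921 = 0.0112281843
Term 3 = -0.0140 * 1.0500 * 0.9792189646 * 0.3144409742 = -0.0045262265
Theta = -0.0685393753 + (0.0112281843) + (-0.0045262265) = -0.061837

Answer: Theta = -0.061837


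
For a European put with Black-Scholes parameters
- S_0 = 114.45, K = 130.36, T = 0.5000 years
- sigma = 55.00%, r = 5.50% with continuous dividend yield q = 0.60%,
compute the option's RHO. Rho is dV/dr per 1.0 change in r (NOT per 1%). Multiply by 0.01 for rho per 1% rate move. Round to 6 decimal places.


Answer: Rho = -43.084831

Derivation:
d1 = -0.0772335648; d2 = -0.4661422944
phi(d1) = 0.3977542030; exp(-qT) = 0.9970044955; exp(-rT) = 0.9728746826
N(-d2) = 0.6794431745
Rho = -K*T*exp(-rT)*N(-d2) = -130.3600 * 0.5000 * 0.9728746826 * 0.6794431745 = -43.084831


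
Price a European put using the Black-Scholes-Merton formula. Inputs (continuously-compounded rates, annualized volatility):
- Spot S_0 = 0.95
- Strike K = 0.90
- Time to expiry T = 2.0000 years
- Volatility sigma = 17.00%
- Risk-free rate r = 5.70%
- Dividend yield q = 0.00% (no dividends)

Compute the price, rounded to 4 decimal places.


d1 = (ln(S/K) + (r - q + 0.5*sigma^2) * T) / (sigma * sqrt(T)) = 0.81927563
d2 = d1 - sigma * sqrt(T) = 0.57885933
exp(-rT) = 0.89225796; exp(-qT) = 1.00000000
P = K * exp(-rT) * N(-d2) - S_0 * exp(-qT) * N(-d1)
N(-d1) = 0.20631459; N(-d2) = 0.28134205
P = 0.9000 * 0.89225796 * 0.28134205 - 0.9500 * 1.00000000 * 0.20631459 = 0.0299

Answer: Price = 0.0299


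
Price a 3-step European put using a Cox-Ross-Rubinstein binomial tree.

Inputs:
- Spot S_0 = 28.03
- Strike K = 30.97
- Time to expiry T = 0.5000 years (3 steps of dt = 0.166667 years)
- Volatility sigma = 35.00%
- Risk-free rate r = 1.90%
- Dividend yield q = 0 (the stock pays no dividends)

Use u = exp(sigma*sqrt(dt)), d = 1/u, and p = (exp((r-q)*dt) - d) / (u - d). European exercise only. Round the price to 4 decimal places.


dt = T/N = 0.166667
u = exp(sigma*sqrt(dt)) = 1.153599; d = 1/u = 0.866852
p = (exp((r-q)*dt) - d) / (u - d) = 0.475400
Discount per step: exp(-r*dt) = 0.996838
Stock lattice S(k, i) with i counting down-moves:
  k=0: S(0,0) = 28.0300
  k=1: S(1,0) = 32.3354; S(1,1) = 24.2979
  k=2: S(2,0) = 37.3021; S(2,1) = 28.0300; S(2,2) = 21.0627
  k=3: S(3,0) = 43.0317; S(3,1) = 32.3354; S(3,2) = 24.2979; S(3,3) = 18.2582
Terminal payoffs V(N, i) = max(K - S_T, 0):
  V(3,0) = 0.000000; V(3,1) = 0.000000; V(3,2) = 6.672136; V(3,3) = 12.711793
Backward induction: V(k, i) = exp(-r*dt) * [p * V(k+1, i) + (1-p) * V(k+1, i+1)].
  V(2,0) = exp(-r*dt) * [p*0.000000 + (1-p)*0.000000] = 0.000000
  V(2,1) = exp(-r*dt) * [p*0.000000 + (1-p)*6.672136] = 3.489137
  V(2,2) = exp(-r*dt) * [p*6.672136 + (1-p)*12.711793] = 9.809429
  V(1,0) = exp(-r*dt) * [p*0.000000 + (1-p)*3.489137] = 1.824615
  V(1,1) = exp(-r*dt) * [p*3.489137 + (1-p)*9.809429] = 6.783249
  V(0,0) = exp(-r*dt) * [p*1.824615 + (1-p)*6.783249] = 4.411922

Answer: Price = V(0,0) = 4.4119


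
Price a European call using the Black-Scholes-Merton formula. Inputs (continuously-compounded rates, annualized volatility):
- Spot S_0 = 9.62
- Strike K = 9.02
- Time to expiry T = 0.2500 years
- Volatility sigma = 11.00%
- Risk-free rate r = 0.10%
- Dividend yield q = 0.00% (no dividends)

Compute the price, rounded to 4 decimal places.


Answer: Price = 0.6325

Derivation:
d1 = (ln(S/K) + (r - q + 0.5*sigma^2) * T) / (sigma * sqrt(T)) = 1.20295328
d2 = d1 - sigma * sqrt(T) = 1.14795328
exp(-rT) = 0.99975003; exp(-qT) = 1.00000000
C = S_0 * exp(-qT) * N(d1) - K * exp(-rT) * N(d2)
N(d1) = 0.88550280; N(d2) = 0.87450608
C = 9.6200 * 1.00000000 * 0.88550280 - 9.0200 * 0.99975003 * 0.87450608 = 0.6325
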